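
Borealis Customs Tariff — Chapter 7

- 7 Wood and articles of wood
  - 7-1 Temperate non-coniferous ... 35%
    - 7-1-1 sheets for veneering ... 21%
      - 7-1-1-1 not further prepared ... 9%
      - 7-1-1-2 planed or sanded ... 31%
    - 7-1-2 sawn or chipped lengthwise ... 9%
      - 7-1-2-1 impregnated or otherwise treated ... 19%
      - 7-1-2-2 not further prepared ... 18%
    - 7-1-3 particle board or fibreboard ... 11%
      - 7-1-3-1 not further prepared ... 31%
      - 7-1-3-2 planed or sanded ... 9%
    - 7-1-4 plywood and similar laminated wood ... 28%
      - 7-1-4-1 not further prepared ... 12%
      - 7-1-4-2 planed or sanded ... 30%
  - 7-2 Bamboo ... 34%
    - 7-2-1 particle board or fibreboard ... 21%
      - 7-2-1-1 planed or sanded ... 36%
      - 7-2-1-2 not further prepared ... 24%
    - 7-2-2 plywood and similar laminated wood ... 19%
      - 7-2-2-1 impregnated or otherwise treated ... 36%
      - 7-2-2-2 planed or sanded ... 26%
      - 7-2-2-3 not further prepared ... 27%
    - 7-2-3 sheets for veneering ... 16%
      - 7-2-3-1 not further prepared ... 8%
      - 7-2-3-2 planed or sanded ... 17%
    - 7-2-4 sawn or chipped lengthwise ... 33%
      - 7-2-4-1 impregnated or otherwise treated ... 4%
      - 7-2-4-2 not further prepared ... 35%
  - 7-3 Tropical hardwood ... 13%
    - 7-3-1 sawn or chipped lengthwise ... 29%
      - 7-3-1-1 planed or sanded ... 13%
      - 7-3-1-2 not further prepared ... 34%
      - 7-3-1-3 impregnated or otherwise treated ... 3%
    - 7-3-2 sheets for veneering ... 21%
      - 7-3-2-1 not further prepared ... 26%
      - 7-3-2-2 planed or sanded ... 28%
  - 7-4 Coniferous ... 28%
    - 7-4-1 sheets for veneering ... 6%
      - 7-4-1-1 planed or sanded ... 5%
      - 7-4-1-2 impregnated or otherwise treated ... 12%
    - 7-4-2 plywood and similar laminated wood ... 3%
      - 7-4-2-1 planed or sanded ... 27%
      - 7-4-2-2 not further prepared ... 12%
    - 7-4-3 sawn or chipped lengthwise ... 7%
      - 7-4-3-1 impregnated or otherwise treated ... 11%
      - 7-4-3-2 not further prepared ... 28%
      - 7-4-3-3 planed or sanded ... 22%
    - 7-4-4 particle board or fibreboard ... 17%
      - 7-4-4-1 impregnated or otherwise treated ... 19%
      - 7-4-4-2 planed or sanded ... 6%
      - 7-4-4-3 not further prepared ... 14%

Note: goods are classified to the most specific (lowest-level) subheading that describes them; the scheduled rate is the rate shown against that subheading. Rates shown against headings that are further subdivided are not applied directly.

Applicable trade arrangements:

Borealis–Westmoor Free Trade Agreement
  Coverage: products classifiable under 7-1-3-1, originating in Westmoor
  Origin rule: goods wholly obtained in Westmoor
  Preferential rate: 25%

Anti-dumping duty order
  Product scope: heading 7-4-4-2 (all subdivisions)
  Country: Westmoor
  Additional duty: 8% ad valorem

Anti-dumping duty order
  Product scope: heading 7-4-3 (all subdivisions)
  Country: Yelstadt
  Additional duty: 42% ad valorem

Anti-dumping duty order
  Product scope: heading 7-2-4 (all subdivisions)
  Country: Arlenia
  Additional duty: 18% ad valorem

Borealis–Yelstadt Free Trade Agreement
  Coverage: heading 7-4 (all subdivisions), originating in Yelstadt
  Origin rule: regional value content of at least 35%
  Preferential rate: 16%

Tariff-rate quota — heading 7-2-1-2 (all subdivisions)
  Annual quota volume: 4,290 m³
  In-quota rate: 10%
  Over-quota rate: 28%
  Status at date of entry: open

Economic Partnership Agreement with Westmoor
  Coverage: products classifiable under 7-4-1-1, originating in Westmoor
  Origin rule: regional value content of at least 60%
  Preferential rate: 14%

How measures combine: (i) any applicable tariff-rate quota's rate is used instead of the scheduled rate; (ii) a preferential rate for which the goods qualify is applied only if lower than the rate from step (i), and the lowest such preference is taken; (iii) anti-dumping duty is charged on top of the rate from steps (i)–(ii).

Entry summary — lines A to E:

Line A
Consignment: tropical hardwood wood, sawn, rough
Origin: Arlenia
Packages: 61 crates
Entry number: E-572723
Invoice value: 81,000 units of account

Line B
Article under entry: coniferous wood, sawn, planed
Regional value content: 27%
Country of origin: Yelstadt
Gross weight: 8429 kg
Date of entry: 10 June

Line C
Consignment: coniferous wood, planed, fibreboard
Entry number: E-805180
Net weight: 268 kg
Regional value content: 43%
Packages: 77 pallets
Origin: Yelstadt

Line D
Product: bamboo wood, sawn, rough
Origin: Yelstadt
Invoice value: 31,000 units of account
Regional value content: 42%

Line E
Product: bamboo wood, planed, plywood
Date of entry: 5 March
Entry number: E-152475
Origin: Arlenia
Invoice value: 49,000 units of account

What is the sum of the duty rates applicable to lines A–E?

165%

Line A: tropical hardwood → 7-3; sawn → 7-3-1; rough → 7-3-1-2. Scheduled 34%. No special measure applies. → 34%.
Line B: coniferous → 7-4; sawn → 7-4-3; planed → 7-4-3-3. Scheduled 22%. Yelstadt agreement on 7-4: RVC < 35%; anti-dumping (Yelstadt, 7-4-3): +42%; total 22% + 42% = 64%. → 64%.
Line C: coniferous → 7-4; fibreboard → 7-4-4; planed → 7-4-4-2. Scheduled 6%. Yelstadt agreement on 7-4: RVC ≥ 35% → 16% available; preference 16% not lower than 6% → no reduction. → 6%.
Line D: bamboo → 7-2; sawn → 7-2-4; rough → 7-2-4-2. Scheduled 35%. Yelstadt agreement on 7-4: 7-2-4-2 not covered. → 35%.
Line E: bamboo → 7-2; plywood → 7-2-2; planed → 7-2-2-2. Scheduled 26%. No special measure applies. → 26%.
Sum: 34% + 64% + 6% + 35% + 26% = 165%.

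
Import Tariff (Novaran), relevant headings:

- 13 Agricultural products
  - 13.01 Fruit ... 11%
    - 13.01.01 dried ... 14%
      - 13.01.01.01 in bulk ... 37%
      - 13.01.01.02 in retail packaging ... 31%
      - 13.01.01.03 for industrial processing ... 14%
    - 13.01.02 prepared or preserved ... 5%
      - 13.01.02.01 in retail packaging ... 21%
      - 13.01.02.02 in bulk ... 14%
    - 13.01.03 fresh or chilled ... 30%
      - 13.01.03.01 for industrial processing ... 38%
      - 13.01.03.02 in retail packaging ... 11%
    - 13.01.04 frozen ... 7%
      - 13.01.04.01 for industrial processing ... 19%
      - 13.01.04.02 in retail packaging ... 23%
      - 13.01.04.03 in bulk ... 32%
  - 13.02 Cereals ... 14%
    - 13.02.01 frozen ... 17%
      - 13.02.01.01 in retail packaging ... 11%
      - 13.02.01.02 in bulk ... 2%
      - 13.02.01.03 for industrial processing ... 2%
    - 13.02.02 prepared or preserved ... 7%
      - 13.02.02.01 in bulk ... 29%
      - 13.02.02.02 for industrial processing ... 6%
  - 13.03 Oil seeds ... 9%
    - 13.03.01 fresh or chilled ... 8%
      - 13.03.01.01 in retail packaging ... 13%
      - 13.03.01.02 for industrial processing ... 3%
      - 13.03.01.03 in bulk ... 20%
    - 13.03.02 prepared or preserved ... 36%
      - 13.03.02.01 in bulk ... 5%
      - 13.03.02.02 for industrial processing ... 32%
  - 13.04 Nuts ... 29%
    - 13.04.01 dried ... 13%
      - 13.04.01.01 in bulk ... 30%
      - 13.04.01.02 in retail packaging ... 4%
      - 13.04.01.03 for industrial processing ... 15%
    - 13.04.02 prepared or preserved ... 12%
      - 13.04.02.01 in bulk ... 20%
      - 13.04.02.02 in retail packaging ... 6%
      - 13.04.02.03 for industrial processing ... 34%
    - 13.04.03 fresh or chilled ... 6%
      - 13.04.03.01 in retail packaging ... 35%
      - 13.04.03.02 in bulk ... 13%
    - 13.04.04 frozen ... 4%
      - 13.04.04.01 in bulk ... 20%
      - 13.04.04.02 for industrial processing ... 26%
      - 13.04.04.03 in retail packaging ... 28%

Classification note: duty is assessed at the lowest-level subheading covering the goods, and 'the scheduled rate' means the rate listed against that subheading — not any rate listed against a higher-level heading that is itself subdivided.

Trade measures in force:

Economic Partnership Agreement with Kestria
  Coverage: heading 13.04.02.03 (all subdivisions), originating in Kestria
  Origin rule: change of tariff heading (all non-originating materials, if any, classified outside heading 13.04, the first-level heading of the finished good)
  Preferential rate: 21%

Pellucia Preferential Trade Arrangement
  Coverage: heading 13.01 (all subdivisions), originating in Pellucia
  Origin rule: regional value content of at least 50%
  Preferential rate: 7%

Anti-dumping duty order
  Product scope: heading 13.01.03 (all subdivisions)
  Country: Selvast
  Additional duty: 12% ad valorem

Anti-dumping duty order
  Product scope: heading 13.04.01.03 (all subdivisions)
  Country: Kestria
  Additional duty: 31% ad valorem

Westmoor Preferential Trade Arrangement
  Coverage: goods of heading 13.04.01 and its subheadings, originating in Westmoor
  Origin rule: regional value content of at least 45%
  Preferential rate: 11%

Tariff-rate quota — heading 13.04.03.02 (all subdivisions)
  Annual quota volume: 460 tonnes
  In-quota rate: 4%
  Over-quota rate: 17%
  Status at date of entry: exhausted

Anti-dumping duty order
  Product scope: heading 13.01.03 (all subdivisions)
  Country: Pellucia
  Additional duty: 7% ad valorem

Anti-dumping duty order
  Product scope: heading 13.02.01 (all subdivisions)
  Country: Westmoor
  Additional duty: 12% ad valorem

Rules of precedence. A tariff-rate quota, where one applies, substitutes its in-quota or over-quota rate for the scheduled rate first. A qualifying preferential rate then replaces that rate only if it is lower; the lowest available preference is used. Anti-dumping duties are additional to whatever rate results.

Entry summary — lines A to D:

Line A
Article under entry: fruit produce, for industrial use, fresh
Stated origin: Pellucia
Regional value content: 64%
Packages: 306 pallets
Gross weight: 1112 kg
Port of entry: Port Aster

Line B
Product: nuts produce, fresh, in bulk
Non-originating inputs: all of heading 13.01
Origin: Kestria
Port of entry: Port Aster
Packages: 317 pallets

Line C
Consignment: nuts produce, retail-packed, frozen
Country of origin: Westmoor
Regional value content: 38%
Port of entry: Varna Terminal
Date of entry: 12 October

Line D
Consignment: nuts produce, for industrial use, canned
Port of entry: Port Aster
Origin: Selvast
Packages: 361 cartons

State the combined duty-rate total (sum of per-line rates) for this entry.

Line A: fruit → 13.01; fresh → 13.01.03; for industrial use → 13.01.03.01. Scheduled 38%. Pellucia agreement on 13.01: RVC ≥ 50% → 7% available; preferential 7%; anti-dumping (Pellucia, 13.01.03): +7%; total 7% + 7% = 14%. → 14%.
Line B: nuts → 13.04; fresh → 13.04.03; in bulk → 13.04.03.02. Scheduled 13%. quota on 13.04.03.02 exhausted → over-quota 17%; Kestria agreement on 13.04.02.03: 13.04.03.02 not covered. → 17%.
Line C: nuts → 13.04; frozen → 13.04.04; retail-packed → 13.04.04.03. Scheduled 28%. Westmoor agreement on 13.04.01: 13.04.04.03 not covered. → 28%.
Line D: nuts → 13.04; canned → 13.04.02; for industrial use → 13.04.02.03. Scheduled 34%. No special measure applies. → 34%.
Sum: 14% + 17% + 28% + 34% = 93%.

93%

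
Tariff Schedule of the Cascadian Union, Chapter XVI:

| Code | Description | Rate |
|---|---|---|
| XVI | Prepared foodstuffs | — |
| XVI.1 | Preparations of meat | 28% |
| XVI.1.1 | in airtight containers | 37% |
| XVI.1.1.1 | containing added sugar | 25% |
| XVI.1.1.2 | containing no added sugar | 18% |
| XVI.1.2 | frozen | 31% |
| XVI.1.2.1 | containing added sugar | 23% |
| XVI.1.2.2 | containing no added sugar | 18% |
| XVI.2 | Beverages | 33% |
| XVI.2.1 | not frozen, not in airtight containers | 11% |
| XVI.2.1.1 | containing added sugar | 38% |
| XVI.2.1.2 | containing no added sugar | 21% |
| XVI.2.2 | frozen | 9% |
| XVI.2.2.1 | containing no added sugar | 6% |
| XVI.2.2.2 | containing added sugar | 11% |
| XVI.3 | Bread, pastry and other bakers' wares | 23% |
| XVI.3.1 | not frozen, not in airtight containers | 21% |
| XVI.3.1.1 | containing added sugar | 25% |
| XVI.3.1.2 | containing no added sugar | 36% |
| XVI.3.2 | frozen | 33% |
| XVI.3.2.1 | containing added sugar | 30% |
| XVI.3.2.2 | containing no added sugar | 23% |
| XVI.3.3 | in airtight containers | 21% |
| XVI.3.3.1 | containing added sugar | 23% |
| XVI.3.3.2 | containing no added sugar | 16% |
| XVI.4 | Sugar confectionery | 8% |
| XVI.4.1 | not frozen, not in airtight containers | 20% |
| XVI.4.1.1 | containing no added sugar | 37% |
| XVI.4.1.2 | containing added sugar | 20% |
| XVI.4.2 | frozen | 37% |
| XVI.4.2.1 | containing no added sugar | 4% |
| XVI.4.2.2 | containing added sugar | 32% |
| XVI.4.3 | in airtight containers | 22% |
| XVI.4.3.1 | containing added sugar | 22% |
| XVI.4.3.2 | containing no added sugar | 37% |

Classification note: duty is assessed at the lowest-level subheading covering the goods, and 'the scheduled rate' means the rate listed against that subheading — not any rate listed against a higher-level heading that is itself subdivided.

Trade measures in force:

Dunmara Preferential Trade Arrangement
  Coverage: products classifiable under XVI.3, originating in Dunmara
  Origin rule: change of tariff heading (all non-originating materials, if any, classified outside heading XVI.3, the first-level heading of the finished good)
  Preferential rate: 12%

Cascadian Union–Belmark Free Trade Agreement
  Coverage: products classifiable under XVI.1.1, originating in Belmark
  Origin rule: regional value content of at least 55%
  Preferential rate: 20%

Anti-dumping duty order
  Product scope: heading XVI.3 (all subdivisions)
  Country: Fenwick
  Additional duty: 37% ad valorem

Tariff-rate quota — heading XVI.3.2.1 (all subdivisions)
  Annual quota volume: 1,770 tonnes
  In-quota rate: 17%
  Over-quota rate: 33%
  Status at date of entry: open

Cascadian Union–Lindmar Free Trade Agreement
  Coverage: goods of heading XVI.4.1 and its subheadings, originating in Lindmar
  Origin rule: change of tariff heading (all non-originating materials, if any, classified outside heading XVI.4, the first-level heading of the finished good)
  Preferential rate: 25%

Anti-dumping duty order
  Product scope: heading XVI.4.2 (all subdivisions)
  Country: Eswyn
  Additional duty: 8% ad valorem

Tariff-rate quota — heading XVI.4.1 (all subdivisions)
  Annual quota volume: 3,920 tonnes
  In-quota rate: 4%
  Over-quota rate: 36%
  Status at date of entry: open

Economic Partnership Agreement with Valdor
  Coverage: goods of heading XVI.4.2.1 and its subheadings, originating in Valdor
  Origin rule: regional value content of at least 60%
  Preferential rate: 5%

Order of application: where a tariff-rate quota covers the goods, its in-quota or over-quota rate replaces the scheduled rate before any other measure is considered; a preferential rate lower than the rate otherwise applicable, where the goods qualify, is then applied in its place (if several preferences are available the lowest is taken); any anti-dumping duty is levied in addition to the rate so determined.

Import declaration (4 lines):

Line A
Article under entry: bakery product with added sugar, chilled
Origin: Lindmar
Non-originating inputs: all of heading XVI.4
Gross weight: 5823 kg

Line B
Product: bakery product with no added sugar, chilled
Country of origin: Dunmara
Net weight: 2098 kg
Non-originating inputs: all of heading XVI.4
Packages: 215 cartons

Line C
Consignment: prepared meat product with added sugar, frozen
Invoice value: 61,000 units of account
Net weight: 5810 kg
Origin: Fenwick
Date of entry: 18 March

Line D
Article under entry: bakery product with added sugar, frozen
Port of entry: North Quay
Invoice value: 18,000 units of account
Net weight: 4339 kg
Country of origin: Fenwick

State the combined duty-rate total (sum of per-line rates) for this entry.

Line A: bakery product → XVI.3; chilled → XVI.3.1; with added sugar → XVI.3.1.1. Scheduled 25%. Lindmar agreement on XVI.4.1: XVI.3.1.1 not covered. → 25%.
Line B: bakery product → XVI.3; chilled → XVI.3.1; with no added sugar → XVI.3.1.2. Scheduled 36%. Dunmara agreement on XVI.3: CTH met → 12% available; preferential 12%. → 12%.
Line C: prepared meat product → XVI.1; frozen → XVI.1.2; with added sugar → XVI.1.2.1. Scheduled 23%. No special measure applies. → 23%.
Line D: bakery product → XVI.3; frozen → XVI.3.2; with added sugar → XVI.3.2.1. Scheduled 30%. quota on XVI.3.2.1 open → in-quota 17%; anti-dumping (Fenwick, XVI.3): +37%; total 17% + 37% = 54%. → 54%.
Sum: 25% + 12% + 23% + 54% = 114%.

114%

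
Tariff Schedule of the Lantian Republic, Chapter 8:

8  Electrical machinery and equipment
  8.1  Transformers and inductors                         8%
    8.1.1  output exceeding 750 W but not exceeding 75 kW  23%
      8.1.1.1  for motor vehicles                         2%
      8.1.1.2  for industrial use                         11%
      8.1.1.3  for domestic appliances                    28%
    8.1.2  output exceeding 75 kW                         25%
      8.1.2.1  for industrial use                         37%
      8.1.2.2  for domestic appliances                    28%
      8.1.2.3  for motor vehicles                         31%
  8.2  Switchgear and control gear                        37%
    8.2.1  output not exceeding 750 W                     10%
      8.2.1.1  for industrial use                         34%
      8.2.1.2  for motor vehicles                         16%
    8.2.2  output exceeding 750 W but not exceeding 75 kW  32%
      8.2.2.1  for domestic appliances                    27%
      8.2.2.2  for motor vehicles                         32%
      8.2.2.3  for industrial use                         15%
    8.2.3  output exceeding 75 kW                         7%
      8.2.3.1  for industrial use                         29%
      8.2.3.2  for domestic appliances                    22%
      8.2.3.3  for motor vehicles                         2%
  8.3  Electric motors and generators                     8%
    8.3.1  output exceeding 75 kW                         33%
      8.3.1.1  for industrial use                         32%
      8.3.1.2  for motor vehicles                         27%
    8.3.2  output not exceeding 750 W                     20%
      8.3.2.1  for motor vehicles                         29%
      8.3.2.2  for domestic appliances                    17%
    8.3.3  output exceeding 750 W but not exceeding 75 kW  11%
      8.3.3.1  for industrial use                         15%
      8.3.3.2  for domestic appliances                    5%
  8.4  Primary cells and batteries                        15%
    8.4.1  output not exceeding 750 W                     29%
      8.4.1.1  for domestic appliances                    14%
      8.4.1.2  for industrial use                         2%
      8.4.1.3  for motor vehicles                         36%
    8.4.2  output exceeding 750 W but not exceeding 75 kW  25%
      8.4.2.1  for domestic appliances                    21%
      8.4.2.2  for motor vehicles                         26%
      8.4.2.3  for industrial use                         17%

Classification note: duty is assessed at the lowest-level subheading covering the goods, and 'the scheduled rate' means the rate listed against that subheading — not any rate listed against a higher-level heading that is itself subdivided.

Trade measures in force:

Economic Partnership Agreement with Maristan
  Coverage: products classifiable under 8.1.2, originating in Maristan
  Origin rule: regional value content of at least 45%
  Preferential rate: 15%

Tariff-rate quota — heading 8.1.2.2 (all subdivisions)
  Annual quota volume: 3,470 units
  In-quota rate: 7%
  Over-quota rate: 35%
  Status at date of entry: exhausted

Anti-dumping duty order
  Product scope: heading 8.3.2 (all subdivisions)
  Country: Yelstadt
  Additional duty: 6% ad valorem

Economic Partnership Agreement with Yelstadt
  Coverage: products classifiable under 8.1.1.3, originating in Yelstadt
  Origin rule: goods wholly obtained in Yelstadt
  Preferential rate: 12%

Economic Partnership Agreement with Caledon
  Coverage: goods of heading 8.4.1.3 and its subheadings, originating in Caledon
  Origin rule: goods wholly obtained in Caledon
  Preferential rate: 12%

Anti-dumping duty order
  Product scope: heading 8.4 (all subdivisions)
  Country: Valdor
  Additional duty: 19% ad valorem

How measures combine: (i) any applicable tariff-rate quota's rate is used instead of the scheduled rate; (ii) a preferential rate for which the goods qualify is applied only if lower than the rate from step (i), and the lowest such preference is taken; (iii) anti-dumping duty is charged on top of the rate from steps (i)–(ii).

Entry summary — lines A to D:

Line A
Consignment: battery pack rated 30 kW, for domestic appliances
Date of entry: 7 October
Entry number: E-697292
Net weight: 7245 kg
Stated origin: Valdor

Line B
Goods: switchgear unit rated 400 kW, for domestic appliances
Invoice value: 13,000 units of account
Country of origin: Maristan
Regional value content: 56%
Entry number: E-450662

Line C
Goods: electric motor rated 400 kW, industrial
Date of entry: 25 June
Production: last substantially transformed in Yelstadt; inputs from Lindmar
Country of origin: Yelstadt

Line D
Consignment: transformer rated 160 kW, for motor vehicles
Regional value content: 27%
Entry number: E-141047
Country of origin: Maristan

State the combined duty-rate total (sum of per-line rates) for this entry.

Line A: battery pack → 8.4; rated 30 kW → 8.4.2; for domestic appliances → 8.4.2.1. Scheduled 21%. anti-dumping (Valdor, 8.4): +19%; total 21% + 19% = 40%. → 40%.
Line B: switchgear unit → 8.2; rated 400 kW → 8.2.3; for domestic appliances → 8.2.3.2. Scheduled 22%. Maristan agreement on 8.1.2: 8.2.3.2 not covered. → 22%.
Line C: electric motor → 8.3; rated 400 kW → 8.3.1; industrial → 8.3.1.1. Scheduled 32%. Yelstadt agreement on 8.1.1.3: 8.3.1.1 not covered. → 32%.
Line D: transformer → 8.1; rated 160 kW → 8.1.2; for motor vehicles → 8.1.2.3. Scheduled 31%. Maristan agreement on 8.1.2: RVC < 45%. → 31%.
Sum: 40% + 22% + 32% + 31% = 125%.

125%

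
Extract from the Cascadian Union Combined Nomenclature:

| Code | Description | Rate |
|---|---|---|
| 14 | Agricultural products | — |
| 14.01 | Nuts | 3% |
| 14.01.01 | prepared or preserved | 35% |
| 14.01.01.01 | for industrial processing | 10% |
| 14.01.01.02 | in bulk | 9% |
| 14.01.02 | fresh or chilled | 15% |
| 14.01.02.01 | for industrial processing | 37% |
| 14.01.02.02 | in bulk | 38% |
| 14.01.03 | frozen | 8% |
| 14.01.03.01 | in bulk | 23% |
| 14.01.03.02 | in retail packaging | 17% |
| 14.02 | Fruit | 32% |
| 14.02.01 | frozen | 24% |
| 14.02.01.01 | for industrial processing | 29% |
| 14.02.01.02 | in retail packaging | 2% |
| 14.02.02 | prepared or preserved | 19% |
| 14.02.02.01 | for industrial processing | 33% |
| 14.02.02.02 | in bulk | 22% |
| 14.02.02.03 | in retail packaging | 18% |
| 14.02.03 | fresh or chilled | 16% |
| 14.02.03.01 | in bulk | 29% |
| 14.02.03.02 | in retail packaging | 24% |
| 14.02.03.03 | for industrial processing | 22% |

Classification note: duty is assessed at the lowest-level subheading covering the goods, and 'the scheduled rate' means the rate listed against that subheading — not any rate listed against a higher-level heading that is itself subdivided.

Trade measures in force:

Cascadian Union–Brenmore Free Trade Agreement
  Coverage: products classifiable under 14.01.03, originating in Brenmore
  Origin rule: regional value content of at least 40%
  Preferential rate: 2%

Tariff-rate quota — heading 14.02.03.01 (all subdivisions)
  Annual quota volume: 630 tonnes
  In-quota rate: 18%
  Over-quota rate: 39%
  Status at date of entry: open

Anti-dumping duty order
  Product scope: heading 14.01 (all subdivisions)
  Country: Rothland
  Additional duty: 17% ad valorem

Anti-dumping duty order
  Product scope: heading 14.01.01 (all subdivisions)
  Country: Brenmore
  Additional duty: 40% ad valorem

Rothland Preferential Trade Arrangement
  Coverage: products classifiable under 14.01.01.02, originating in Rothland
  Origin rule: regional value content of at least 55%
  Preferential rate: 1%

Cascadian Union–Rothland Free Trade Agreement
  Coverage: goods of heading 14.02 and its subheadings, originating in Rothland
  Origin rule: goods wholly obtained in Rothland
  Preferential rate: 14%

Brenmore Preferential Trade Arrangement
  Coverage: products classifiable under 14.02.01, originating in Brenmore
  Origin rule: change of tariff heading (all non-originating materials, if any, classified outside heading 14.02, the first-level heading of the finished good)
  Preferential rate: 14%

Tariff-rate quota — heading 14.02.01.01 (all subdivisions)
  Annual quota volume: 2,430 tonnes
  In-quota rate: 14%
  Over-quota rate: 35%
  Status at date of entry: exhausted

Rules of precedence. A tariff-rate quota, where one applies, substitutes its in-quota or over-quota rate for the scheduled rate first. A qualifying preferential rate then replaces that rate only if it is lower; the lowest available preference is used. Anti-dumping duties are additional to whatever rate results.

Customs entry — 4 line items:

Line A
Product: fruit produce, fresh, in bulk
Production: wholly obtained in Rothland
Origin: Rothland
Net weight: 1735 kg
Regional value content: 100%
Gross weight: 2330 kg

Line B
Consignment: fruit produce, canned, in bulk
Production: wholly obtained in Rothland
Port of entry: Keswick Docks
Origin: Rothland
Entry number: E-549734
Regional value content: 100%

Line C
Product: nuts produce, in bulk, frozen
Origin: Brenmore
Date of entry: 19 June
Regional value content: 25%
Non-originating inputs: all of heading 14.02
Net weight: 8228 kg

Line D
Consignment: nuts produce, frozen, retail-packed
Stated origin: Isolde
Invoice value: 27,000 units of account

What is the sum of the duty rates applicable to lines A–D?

Line A: fruit → 14.02; fresh → 14.02.03; in bulk → 14.02.03.01. Scheduled 29%. quota on 14.02.03.01 open → in-quota 18%; Rothland agreement on 14.01.01.02: 14.02.03.01 not covered; Rothland agreement on 14.02: wholly obtained → 14% available; preferential 14%. → 14%.
Line B: fruit → 14.02; canned → 14.02.02; in bulk → 14.02.02.02. Scheduled 22%. Rothland agreement on 14.01.01.02: 14.02.02.02 not covered; Rothland agreement on 14.02: wholly obtained → 14% available; preferential 14%. → 14%.
Line C: nuts → 14.01; frozen → 14.01.03; in bulk → 14.01.03.01. Scheduled 23%. Brenmore agreement on 14.01.03: RVC < 40%; Brenmore agreement on 14.02.01: 14.01.03.01 not covered. → 23%.
Line D: nuts → 14.01; frozen → 14.01.03; retail-packed → 14.01.03.02. Scheduled 17%. No special measure applies. → 17%.
Sum: 14% + 14% + 23% + 17% = 68%.

68%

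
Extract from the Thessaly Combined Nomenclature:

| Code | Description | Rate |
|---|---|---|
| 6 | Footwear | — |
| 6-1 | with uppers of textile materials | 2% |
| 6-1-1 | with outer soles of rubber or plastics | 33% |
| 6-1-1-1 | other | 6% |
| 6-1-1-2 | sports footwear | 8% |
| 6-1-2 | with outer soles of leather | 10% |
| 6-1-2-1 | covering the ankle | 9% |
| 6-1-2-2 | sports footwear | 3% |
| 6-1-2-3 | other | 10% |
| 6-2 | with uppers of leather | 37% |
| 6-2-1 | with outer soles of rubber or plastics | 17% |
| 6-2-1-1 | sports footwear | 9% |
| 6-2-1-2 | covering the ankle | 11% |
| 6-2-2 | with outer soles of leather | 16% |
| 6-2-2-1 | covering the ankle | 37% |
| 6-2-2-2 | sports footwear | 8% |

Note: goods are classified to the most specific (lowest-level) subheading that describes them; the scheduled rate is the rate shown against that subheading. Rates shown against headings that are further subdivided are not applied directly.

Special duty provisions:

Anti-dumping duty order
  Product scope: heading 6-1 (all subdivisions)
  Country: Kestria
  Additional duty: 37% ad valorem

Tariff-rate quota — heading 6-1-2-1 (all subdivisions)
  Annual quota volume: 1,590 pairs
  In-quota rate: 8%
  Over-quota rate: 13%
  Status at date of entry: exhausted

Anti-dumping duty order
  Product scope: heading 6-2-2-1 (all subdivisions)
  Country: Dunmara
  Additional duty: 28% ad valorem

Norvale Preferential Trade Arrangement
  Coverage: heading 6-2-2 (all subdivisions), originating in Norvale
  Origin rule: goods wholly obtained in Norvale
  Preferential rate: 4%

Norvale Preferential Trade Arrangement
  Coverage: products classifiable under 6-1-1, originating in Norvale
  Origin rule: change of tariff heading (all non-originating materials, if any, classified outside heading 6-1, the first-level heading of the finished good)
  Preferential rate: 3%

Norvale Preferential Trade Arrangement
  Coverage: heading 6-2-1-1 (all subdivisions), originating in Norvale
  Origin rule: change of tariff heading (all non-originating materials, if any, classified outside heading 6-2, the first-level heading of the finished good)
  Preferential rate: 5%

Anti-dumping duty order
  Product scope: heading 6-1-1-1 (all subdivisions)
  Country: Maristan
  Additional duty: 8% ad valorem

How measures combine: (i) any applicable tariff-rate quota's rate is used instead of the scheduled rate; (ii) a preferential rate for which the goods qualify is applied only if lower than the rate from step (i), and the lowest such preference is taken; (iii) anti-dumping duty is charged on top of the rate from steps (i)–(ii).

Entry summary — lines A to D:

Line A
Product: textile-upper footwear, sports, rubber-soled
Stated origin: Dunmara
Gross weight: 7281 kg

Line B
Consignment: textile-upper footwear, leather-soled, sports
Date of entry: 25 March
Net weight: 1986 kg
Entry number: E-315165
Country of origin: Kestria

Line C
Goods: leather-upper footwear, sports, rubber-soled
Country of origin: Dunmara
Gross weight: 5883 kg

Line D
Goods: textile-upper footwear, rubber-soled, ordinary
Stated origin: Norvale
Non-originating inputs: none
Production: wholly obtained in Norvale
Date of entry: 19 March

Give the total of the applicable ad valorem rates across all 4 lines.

60%

Line A: textile-upper → 6-1; rubber-soled → 6-1-1; sports → 6-1-1-2. Scheduled 8%. No special measure applies. → 8%.
Line B: textile-upper → 6-1; leather-soled → 6-1-2; sports → 6-1-2-2. Scheduled 3%. anti-dumping (Kestria, 6-1): +37%; total 3% + 37% = 40%. → 40%.
Line C: leather-upper → 6-2; rubber-soled → 6-2-1; sports → 6-2-1-1. Scheduled 9%. No special measure applies. → 9%.
Line D: textile-upper → 6-1; rubber-soled → 6-1-1; ordinary → 6-1-1-1. Scheduled 6%. Norvale agreement on 6-2-2: 6-1-1-1 not covered; Norvale agreement on 6-1-1: CTH met → 3% available; Norvale agreement on 6-2-1-1: 6-1-1-1 not covered; preferential 3%. → 3%.
Sum: 8% + 40% + 9% + 3% = 60%.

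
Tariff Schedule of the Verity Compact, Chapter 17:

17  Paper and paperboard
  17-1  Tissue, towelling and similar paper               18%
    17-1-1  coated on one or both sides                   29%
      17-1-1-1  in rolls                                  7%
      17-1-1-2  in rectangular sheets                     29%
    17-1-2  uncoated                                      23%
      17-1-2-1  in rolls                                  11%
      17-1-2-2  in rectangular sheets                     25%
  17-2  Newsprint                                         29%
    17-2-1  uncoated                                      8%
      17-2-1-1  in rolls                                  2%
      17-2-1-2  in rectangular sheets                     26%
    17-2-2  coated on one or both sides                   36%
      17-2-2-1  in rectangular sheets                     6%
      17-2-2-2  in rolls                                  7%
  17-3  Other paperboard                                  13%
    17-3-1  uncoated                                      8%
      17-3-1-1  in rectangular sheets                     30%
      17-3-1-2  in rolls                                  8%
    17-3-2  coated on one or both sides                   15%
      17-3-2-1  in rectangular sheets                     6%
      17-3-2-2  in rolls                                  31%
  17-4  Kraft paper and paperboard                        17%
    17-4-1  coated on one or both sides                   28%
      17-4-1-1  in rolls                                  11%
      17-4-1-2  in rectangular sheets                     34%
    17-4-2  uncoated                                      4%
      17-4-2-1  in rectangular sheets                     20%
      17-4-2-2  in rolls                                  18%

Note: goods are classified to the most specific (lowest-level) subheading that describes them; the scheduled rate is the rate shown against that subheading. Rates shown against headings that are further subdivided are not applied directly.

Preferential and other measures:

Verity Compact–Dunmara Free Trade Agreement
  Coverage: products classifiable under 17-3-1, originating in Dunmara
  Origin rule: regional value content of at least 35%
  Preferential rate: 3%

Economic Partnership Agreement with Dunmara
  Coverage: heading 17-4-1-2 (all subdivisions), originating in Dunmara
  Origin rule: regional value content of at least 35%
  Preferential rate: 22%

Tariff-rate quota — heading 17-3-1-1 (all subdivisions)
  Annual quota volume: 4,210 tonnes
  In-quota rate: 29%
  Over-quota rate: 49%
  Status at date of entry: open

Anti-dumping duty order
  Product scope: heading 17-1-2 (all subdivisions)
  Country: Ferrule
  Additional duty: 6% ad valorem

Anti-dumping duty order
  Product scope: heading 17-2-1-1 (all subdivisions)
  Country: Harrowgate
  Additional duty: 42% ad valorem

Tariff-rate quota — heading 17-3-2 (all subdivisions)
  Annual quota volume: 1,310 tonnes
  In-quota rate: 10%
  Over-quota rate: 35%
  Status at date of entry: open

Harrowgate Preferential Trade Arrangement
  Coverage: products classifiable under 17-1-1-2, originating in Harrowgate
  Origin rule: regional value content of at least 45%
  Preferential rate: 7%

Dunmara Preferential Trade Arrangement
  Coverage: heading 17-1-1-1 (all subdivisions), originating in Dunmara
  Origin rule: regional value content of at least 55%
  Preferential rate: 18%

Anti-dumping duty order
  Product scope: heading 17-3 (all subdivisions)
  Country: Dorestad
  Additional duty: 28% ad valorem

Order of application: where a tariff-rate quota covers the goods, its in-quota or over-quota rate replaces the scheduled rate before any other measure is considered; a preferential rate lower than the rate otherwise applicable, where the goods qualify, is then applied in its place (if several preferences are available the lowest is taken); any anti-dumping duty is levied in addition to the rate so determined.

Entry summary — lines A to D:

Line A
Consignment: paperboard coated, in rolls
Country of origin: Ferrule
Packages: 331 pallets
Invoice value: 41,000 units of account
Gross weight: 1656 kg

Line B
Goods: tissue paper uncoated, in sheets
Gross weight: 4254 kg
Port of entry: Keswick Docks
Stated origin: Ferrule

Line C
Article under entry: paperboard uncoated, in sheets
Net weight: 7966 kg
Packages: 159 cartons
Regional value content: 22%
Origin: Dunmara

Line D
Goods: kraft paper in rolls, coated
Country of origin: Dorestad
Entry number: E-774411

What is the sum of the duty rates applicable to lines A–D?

Line A: paperboard → 17-3; coated → 17-3-2; in rolls → 17-3-2-2. Scheduled 31%. quota on 17-3-2 open → in-quota 10%. → 10%.
Line B: tissue paper → 17-1; uncoated → 17-1-2; in sheets → 17-1-2-2. Scheduled 25%. anti-dumping (Ferrule, 17-1-2): +6%; total 25% + 6% = 31%. → 31%.
Line C: paperboard → 17-3; uncoated → 17-3-1; in sheets → 17-3-1-1. Scheduled 30%. quota on 17-3-1-1 open → in-quota 29%; Dunmara agreement on 17-3-1: RVC < 35%; Dunmara agreement on 17-4-1-2: 17-3-1-1 not covered; Dunmara agreement on 17-1-1-1: 17-3-1-1 not covered. → 29%.
Line D: kraft paper → 17-4; coated → 17-4-1; in rolls → 17-4-1-1. Scheduled 11%. No special measure applies. → 11%.
Sum: 10% + 31% + 29% + 11% = 81%.

81%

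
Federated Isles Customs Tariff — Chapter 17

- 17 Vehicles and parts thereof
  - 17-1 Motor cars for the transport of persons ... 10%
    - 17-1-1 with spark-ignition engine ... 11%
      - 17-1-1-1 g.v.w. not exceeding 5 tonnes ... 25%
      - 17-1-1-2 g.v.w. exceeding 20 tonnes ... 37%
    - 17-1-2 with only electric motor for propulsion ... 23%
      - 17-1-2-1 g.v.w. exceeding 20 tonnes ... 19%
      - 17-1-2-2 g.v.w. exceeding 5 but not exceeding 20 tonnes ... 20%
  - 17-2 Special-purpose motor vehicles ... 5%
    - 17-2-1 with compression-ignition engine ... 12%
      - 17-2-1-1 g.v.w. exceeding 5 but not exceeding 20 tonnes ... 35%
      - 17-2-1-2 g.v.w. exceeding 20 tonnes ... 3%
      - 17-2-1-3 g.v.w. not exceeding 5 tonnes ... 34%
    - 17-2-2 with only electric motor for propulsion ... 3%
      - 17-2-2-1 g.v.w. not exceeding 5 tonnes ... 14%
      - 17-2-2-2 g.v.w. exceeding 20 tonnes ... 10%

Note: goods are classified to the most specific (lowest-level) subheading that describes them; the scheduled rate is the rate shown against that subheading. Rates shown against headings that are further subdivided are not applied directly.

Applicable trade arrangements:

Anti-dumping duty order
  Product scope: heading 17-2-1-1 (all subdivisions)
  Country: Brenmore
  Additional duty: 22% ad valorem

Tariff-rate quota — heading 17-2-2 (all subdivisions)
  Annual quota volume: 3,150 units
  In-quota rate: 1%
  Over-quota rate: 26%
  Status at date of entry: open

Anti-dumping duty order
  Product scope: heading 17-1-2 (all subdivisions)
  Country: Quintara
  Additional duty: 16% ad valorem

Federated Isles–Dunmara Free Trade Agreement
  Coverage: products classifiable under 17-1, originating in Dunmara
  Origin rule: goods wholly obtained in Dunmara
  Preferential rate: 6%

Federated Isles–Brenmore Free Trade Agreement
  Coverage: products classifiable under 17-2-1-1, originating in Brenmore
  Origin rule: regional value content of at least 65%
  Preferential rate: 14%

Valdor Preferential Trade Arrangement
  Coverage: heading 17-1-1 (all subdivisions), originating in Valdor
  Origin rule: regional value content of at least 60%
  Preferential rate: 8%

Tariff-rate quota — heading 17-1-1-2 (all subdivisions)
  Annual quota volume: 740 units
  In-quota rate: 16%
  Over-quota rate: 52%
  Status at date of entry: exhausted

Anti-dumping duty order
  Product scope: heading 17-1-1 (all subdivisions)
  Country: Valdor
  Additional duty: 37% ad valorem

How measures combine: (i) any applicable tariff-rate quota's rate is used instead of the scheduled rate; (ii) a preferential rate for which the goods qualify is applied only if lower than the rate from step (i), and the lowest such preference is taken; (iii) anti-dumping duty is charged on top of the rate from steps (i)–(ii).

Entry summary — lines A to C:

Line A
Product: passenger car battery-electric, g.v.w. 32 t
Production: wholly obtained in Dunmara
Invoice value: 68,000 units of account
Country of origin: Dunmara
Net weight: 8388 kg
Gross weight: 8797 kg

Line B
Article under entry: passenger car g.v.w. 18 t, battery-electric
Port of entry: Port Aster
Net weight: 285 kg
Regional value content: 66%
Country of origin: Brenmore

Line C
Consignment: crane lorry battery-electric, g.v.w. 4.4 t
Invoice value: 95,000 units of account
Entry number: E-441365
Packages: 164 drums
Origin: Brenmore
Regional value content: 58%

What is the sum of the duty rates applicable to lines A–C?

Line A: passenger car → 17-1; battery-electric → 17-1-2; g.v.w. 32 t → 17-1-2-1. Scheduled 19%. Dunmara agreement on 17-1: wholly obtained → 6% available; preferential 6%. → 6%.
Line B: passenger car → 17-1; battery-electric → 17-1-2; g.v.w. 18 t → 17-1-2-2. Scheduled 20%. Brenmore agreement on 17-2-1-1: 17-1-2-2 not covered. → 20%.
Line C: crane lorry → 17-2; battery-electric → 17-2-2; g.v.w. 4.4 t → 17-2-2-1. Scheduled 14%. quota on 17-2-2 open → in-quota 1%; Brenmore agreement on 17-2-1-1: 17-2-2-1 not covered. → 1%.
Sum: 6% + 20% + 1% = 27%.

27%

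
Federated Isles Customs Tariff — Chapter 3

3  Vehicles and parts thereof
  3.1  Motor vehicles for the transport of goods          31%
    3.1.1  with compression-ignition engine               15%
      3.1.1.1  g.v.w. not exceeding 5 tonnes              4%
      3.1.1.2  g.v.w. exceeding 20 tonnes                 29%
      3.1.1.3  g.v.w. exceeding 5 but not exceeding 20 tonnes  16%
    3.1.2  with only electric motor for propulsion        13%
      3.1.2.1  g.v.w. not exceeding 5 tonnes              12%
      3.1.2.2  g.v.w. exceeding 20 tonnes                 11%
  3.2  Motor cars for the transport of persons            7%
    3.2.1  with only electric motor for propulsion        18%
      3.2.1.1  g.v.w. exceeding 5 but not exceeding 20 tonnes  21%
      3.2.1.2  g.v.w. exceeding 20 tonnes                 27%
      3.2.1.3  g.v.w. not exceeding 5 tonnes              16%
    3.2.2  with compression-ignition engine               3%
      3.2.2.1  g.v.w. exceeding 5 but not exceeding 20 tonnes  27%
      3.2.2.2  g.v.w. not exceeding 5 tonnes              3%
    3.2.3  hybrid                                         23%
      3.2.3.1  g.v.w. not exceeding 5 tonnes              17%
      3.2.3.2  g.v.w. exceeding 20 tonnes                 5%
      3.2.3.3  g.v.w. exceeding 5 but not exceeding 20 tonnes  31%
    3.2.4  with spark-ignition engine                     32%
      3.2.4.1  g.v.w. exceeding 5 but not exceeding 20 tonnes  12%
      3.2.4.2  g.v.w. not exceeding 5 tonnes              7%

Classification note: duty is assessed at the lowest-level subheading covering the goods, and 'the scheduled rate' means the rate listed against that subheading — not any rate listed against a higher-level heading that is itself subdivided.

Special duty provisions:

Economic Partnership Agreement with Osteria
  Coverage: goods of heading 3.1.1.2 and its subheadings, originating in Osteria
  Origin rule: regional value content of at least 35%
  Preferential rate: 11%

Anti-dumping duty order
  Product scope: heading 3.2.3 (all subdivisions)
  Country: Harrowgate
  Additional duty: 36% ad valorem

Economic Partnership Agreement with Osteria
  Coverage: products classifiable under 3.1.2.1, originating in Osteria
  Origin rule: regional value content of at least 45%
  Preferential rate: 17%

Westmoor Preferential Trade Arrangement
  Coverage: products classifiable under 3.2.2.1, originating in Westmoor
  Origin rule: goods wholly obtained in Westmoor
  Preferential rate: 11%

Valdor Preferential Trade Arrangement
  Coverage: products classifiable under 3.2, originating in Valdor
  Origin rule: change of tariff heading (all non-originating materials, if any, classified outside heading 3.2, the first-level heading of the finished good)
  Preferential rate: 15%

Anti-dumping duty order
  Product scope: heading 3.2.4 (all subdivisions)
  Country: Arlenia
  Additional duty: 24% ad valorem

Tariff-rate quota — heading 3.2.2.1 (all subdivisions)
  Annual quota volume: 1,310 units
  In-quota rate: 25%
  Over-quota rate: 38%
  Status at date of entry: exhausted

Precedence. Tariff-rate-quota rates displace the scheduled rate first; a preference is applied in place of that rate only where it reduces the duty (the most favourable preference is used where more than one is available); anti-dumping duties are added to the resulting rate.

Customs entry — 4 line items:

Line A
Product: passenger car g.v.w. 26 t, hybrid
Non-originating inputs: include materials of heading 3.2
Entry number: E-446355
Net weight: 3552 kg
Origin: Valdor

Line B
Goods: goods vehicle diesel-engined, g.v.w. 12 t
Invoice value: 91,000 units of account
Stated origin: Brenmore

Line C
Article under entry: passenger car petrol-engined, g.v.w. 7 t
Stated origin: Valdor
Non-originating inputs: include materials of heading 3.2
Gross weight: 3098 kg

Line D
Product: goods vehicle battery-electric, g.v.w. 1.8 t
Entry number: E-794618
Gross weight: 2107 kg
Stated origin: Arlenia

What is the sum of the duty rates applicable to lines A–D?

45%

Line A: passenger car → 3.2; hybrid → 3.2.3; g.v.w. 26 t → 3.2.3.2. Scheduled 5%. Valdor agreement on 3.2: CTH not met. → 5%.
Line B: goods vehicle → 3.1; diesel-engined → 3.1.1; g.v.w. 12 t → 3.1.1.3. Scheduled 16%. No special measure applies. → 16%.
Line C: passenger car → 3.2; petrol-engined → 3.2.4; g.v.w. 7 t → 3.2.4.1. Scheduled 12%. Valdor agreement on 3.2: CTH not met. → 12%.
Line D: goods vehicle → 3.1; battery-electric → 3.1.2; g.v.w. 1.8 t → 3.1.2.1. Scheduled 12%. No special measure applies. → 12%.
Sum: 5% + 16% + 12% + 12% = 45%.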